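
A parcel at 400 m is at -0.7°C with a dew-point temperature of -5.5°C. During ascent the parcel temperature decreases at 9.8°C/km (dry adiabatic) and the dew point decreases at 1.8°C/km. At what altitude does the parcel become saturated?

T and T_d converge at 9.8 − 1.8 = 8°C per km
Height above start = (-0.7 − (-5.5)) / 8 = 0.6 km
LCL altitude = 400 m + 600 m = 1000 m

1000 m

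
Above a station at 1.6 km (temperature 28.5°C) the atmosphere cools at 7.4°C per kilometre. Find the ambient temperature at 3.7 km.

1600 → 3700 m (environmental, 7.4°C/km): ΔT = -7.4 × 2.1 = -15.54°C → T = 12.96°C

12.96°C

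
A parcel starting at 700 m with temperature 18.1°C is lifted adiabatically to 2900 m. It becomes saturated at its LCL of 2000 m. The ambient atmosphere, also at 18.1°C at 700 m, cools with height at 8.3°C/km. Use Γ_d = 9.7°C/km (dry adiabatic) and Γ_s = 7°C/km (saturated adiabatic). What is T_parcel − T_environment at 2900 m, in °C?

-0.65°C (parcel cooler than environment)

Parcel:
  700 → 2000 m (dry, 9.7°C/km): ΔT = -9.7 × 1.3 = -12.61°C → T = 5.49°C
  2000 → 2900 m (saturated, 7°C/km): ΔT = -7 × 0.9 = -6.3°C → T = -0.81°C
Environment:
  700 → 2900 m (environment, 8.3°C/km): ΔT = -8.3 × 2.2 = -18.26°C → T = -0.16°C
T_parcel − T_env = -0.81 − (-0.16) = -0.65°C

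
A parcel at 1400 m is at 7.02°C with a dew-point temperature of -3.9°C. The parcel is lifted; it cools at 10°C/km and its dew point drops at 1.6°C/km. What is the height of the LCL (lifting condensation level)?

2700 m

T and T_d converge at 10 − 1.6 = 8.4°C per km
Height above start = (7.02 − (-3.9)) / 8.4 = 1.3 km
LCL altitude = 1400 m + 1300 m = 2700 m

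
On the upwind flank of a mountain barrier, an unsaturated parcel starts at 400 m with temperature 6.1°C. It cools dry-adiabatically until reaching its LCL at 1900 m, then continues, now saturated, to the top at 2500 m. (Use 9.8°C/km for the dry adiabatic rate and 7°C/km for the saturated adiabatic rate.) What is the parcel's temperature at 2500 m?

-12.8°C

From 400 m to 1900 m (dry): cools by 9.8 × 1.5 = 14.7°C, giving -8.6°C.
From 1900 m to 2500 m (saturated): cools by 7 × 0.6 = 4.2°C, giving -12.8°C.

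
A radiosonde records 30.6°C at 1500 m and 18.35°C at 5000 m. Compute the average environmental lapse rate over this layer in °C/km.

Γ = −ΔT/Δz = (30.6 − 18.35) / (5000 − 1500) m
  = 12.25°C / 3.5 km = 3.5°C/km

3.5°C/km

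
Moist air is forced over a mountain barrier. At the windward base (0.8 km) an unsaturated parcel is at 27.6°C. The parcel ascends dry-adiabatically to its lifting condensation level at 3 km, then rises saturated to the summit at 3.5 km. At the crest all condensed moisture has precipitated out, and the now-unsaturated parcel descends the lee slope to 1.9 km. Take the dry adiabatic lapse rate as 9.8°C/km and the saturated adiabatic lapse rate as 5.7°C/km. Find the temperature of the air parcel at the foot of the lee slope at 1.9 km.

18.87°C

From 800 m to 3000 m (dry): cools by 9.8 × 2.2 = 21.56°C, giving 6.04°C.
From 3000 m to 3500 m (saturated): cools by 5.7 × 0.5 = 2.85°C, giving 3.19°C.
From 3500 m to 1900 m (dry descent): warms by 9.8 × 1.6 = 15.68°C, giving 18.87°C.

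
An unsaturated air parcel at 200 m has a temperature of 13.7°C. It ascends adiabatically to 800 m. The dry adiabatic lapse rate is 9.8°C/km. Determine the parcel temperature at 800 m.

7.82°C

Dry adiabatic to 800 m: -9.8 × 0.6 km = -5.88°C, so T = 7.82°C.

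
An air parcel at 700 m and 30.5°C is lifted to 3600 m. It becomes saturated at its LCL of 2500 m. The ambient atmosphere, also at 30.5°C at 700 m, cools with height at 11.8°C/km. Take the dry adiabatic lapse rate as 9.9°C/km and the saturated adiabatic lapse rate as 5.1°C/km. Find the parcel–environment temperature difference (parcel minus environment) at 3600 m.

+10.79°C (parcel warmer than environment)

Parcel:
  700–2500 m, dry: Δz = 1.8 km ⇒ ΔT = -17.82°C; T = 12.68°C
  2500–3600 m, saturated: Δz = 1.1 km ⇒ ΔT = -5.61°C; T = 7.07°C
Environment:
  700–3600 m, environment: Δz = 2.9 km ⇒ ΔT = -34.22°C; T = -3.72°C
T_parcel − T_env = 7.07 − (-3.72) = +10.79°C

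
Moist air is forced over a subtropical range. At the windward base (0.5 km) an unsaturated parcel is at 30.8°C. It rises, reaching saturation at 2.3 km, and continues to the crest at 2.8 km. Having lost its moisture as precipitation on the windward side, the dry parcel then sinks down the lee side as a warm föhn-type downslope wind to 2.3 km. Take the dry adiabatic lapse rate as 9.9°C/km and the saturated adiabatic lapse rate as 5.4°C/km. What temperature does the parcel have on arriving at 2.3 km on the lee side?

15.23°C

500 → 2300 m (dry, 9.9°C/km): ΔT = -9.9 × 1.8 = -17.82°C → T = 12.98°C
2300 → 2800 m (saturated, 5.4°C/km): ΔT = -5.4 × 0.5 = -2.7°C → T = 10.28°C
2800 → 2300 m (dry descent, 9.9°C/km): ΔT = +9.9 × 0.5 = +4.95°C → T = 15.23°C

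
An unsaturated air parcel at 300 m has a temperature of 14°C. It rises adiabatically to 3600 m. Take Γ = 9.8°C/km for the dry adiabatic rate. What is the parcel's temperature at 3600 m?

-18.34°C

From 300 m to 3600 m (dry adiabatic): cools by 9.8 × 3.3 = 32.34°C, giving -18.34°C.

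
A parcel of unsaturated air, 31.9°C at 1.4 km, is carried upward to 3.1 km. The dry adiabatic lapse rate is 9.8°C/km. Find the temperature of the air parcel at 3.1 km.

15.24°C

1400–3100 m, dry adiabatic: Δz = 1.7 km ⇒ ΔT = -16.66°C; T = 15.24°C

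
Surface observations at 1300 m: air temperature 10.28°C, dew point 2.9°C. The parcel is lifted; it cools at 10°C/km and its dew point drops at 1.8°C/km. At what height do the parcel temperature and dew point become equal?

2200 m

T and T_d converge at 10 − 1.8 = 8.2°C per km
Height above start = (10.28 − 2.9) / 8.2 = 0.9 km
LCL altitude = 1300 m + 900 m = 2200 m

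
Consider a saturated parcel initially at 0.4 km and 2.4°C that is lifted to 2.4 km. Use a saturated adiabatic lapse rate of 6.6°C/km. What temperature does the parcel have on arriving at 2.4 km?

-10.8°C

400–2400 m, saturated adiabatic: Δz = 2 km ⇒ ΔT = -13.2°C; T = -10.8°C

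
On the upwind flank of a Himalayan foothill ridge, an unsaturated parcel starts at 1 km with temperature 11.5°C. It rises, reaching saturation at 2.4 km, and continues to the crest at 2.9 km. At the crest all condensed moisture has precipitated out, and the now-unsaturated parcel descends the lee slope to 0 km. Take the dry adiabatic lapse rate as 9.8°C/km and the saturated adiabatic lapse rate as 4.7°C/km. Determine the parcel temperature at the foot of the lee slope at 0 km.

23.85°C

1000 → 2400 m (dry, 9.8°C/km): ΔT = -9.8 × 1.4 = -13.72°C → T = -2.22°C
2400 → 2900 m (saturated, 4.7°C/km): ΔT = -4.7 × 0.5 = -2.35°C → T = -4.57°C
2900 → 0 m (dry descent, 9.8°C/km): ΔT = +9.8 × 2.9 = +28.42°C → T = 23.85°C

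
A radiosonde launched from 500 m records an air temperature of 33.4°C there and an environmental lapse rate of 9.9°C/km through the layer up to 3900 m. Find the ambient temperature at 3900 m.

-0.26°C

From 500 m to 3900 m (environmental): cools by 9.9 × 3.4 = 33.66°C, giving -0.26°C.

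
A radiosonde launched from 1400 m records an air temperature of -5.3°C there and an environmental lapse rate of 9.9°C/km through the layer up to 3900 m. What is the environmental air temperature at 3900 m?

-30.05°C

1400 → 3900 m (environmental, 9.9°C/km): ΔT = -9.9 × 2.5 = -24.75°C → T = -30.05°C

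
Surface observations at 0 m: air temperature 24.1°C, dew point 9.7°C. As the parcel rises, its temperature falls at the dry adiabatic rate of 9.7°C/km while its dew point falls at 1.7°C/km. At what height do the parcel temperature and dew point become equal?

1800 m

T and T_d converge at 9.7 − 1.7 = 8°C per km
Height above start = (24.1 − 9.7) / 8 = 1.8 km
LCL altitude = 0 m + 1800 m = 1800 m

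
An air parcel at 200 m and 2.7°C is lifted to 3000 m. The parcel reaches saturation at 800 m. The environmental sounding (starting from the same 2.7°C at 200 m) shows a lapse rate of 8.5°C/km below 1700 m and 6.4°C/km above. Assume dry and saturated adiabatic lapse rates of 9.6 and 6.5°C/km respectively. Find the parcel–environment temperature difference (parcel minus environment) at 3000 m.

+1.01°C (parcel warmer than environment)

Parcel:
  Dry to 800 m: -9.6 × 0.6 km = -5.76°C, so T = -3.06°C.
  Saturated to 3000 m: -6.5 × 2.2 km = -14.3°C, so T = -17.36°C.
Environment:
  Environment, lower layer to 1700 m: -8.5 × 1.5 km = -12.75°C, so T = -10.05°C.
  Environment, upper layer to 3000 m: -6.4 × 1.3 km = -8.32°C, so T = -18.37°C.
T_parcel − T_env = -17.36 − (-18.37) = +1.01°C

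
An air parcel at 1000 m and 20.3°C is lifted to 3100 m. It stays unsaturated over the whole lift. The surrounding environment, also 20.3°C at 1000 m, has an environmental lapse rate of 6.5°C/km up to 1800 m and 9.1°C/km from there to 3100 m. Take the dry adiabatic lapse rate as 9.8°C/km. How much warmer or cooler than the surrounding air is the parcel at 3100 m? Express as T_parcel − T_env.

-3.55°C (parcel cooler than environment)

Parcel:
  1000 → 3100 m (dry, 9.8°C/km): ΔT = -9.8 × 2.1 = -20.58°C → T = -0.28°C
Environment:
  1000 → 1800 m (environment, lower layer, 6.5°C/km): ΔT = -6.5 × 0.8 = -5.2°C → T = 15.1°C
  1800 → 3100 m (environment, upper layer, 9.1°C/km): ΔT = -9.1 × 1.3 = -11.83°C → T = 3.27°C
T_parcel − T_env = -0.28 − 3.27 = -3.55°C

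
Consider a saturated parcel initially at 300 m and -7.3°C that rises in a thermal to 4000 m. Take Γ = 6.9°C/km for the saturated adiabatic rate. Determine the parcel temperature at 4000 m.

300 → 4000 m (saturated adiabatic, 6.9°C/km): ΔT = -6.9 × 3.7 = -25.53°C → T = -32.83°C

-32.83°C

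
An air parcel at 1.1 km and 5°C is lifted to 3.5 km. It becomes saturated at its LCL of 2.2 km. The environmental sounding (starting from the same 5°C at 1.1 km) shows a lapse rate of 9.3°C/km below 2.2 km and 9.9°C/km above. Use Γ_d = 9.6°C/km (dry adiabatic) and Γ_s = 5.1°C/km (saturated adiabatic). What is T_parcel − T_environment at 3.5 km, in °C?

Parcel:
  Dry to 2200 m: -9.6 × 1.1 km = -10.56°C, so T = -5.56°C.
  Saturated to 3500 m: -5.1 × 1.3 km = -6.63°C, so T = -12.19°C.
Environment:
  Environment, lower layer to 2200 m: -9.3 × 1.1 km = -10.23°C, so T = -5.23°C.
  Environment, upper layer to 3500 m: -9.9 × 1.3 km = -12.87°C, so T = -18.1°C.
T_parcel − T_env = -12.19 − (-18.1) = +5.91°C

+5.91°C (parcel warmer than environment)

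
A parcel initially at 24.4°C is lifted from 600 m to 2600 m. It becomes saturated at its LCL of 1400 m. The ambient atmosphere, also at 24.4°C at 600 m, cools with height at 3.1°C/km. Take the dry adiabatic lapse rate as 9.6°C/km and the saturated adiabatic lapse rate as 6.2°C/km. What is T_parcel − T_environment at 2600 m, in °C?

-8.92°C (parcel cooler than environment)

Parcel:
  600–1400 m, dry: Δz = 0.8 km ⇒ ΔT = -7.68°C; T = 16.72°C
  1400–2600 m, saturated: Δz = 1.2 km ⇒ ΔT = -7.44°C; T = 9.28°C
Environment:
  600–2600 m, environment: Δz = 2 km ⇒ ΔT = -6.2°C; T = 18.2°C
T_parcel − T_env = 9.28 − 18.2 = -8.92°C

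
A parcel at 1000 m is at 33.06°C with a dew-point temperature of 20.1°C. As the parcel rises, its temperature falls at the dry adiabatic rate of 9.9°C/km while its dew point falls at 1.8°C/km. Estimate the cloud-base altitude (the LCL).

T and T_d converge at 9.9 − 1.8 = 8.1°C per km
Height above start = (33.06 − 20.1) / 8.1 = 1.6 km
LCL altitude = 1000 m + 1600 m = 2600 m

2600 m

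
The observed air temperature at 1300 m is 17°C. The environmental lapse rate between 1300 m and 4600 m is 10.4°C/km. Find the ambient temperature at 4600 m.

-17.32°C

1300 → 4600 m (environmental, 10.4°C/km): ΔT = -10.4 × 3.3 = -34.32°C → T = -17.32°C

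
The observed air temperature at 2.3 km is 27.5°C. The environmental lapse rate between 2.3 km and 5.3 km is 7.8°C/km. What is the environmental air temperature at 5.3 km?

2300 → 5300 m (environmental, 7.8°C/km): ΔT = -7.8 × 3 = -23.4°C → T = 4.1°C

4.1°C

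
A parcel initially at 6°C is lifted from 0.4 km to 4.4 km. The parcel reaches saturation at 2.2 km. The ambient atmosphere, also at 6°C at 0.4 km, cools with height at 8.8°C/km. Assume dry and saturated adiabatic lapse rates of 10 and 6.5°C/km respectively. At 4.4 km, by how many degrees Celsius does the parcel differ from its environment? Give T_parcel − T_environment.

+2.9°C (parcel warmer than environment)

Parcel:
  400 → 2200 m (dry, 10°C/km): ΔT = -10 × 1.8 = -18°C → T = -12°C
  2200 → 4400 m (saturated, 6.5°C/km): ΔT = -6.5 × 2.2 = -14.3°C → T = -26.3°C
Environment:
  400 → 4400 m (environment, 8.8°C/km): ΔT = -8.8 × 4 = -35.2°C → T = -29.2°C
T_parcel − T_env = -26.3 − (-29.2) = +2.9°C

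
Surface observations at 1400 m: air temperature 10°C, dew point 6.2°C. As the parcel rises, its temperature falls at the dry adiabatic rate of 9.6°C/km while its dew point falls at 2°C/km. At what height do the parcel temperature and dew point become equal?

T and T_d converge at 9.6 − 2 = 7.6°C per km
Height above start = (10 − 6.2) / 7.6 = 0.5 km
LCL altitude = 1400 m + 500 m = 1900 m

1900 m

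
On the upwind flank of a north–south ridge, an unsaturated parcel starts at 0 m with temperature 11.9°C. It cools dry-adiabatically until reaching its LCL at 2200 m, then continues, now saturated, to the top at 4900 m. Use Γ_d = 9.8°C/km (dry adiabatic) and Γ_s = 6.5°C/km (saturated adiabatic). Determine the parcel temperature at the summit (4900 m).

-27.21°C

From 0 m to 2200 m (dry): cools by 9.8 × 2.2 = 21.56°C, giving -9.66°C.
From 2200 m to 4900 m (saturated): cools by 6.5 × 2.7 = 17.55°C, giving -27.21°C.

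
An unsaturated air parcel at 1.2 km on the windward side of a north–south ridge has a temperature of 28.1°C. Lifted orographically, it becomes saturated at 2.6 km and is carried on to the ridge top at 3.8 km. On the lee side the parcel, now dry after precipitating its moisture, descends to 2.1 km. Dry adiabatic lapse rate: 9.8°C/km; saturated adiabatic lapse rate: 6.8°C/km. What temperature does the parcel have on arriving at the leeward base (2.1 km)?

22.88°C

Dry to 2600 m: -9.8 × 1.4 km = -13.72°C, so T = 14.38°C.
Saturated to 3800 m: -6.8 × 1.2 km = -8.16°C, so T = 6.22°C.
Dry descent to 2100 m: +9.8 × 1.7 km = +16.66°C, so T = 22.88°C.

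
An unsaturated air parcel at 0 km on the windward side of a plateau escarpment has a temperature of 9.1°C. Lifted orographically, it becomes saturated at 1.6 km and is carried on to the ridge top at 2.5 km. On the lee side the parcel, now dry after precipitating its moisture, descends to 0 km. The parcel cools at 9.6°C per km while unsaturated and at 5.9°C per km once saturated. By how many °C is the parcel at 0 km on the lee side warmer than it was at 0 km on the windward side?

+3.33°C

0 → 1600 m (dry, 9.6°C/km): ΔT = -9.6 × 1.6 = -15.36°C → T = -6.26°C
1600 → 2500 m (saturated, 5.9°C/km): ΔT = -5.9 × 0.9 = -5.31°C → T = -11.57°C
2500 → 0 m (dry descent, 9.6°C/km): ΔT = +9.6 × 2.5 = +24°C → T = 12.43°C
Net change vs windward start: 12.43 − 9.1 = +3.33°C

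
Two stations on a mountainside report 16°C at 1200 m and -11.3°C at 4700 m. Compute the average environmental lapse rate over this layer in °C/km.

7.8°C/km

Γ = −ΔT/Δz = (16 − (-11.3)) / (4700 − 1200) m
  = 27.3°C / 3.5 km = 7.8°C/km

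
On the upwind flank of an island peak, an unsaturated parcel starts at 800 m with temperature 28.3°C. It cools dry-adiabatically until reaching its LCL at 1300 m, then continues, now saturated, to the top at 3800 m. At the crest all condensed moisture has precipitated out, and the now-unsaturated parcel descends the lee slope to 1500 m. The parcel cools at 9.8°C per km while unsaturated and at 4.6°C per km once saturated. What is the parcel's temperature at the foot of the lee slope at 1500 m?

34.44°C

800–1300 m, dry: Δz = 0.5 km ⇒ ΔT = -4.9°C; T = 23.4°C
1300–3800 m, saturated: Δz = 2.5 km ⇒ ΔT = -11.5°C; T = 11.9°C
3800–1500 m, dry descent: Δz = 2.3 km ⇒ ΔT = +22.54°C; T = 34.44°C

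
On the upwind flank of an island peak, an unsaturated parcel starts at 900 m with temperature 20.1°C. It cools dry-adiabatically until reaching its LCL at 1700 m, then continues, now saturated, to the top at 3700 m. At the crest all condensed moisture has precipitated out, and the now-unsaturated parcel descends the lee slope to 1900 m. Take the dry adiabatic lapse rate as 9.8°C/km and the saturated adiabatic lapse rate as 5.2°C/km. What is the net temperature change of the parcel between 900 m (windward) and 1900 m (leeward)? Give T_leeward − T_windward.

-0.6°C

Dry to 1700 m: -9.8 × 0.8 km = -7.84°C, so T = 12.26°C.
Saturated to 3700 m: -5.2 × 2 km = -10.4°C, so T = 1.86°C.
Dry descent to 1900 m: +9.8 × 1.8 km = +17.64°C, so T = 19.5°C.
Net change vs windward start: 19.5 − 20.1 = -0.6°C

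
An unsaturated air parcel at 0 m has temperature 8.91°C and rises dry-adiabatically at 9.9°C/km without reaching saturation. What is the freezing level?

900 m

Height above start = (8.91 − 0) / 9.9 = 0.9 km
Altitude = 0 m + 900 m = 900 m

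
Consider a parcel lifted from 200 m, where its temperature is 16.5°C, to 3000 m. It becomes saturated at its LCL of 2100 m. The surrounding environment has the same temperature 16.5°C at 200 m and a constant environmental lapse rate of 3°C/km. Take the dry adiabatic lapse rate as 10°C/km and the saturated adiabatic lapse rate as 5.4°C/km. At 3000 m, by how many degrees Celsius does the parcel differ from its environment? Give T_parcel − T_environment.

-15.46°C (parcel cooler than environment)

Parcel:
  200–2100 m, dry: Δz = 1.9 km ⇒ ΔT = -19°C; T = -2.5°C
  2100–3000 m, saturated: Δz = 0.9 km ⇒ ΔT = -4.86°C; T = -7.36°C
Environment:
  200–3000 m, environment: Δz = 2.8 km ⇒ ΔT = -8.4°C; T = 8.1°C
T_parcel − T_env = -7.36 − 8.1 = -15.46°C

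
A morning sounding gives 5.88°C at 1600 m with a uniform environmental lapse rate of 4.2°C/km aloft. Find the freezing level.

3000 m

Height above start = (5.88 − 0) / 4.2 = 1.4 km
Altitude = 1600 m + 1400 m = 3000 m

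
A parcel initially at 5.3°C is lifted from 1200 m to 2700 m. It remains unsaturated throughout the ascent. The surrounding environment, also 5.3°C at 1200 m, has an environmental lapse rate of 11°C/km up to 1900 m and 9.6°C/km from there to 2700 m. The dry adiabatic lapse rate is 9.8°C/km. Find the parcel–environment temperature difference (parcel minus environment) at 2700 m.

Parcel:
  From 1200 m to 2700 m (dry): cools by 9.8 × 1.5 = 14.7°C, giving -9.4°C.
Environment:
  From 1200 m to 1900 m (environment, lower layer): cools by 11 × 0.7 = 7.7°C, giving -2.4°C.
  From 1900 m to 2700 m (environment, upper layer): cools by 9.6 × 0.8 = 7.68°C, giving -10.08°C.
T_parcel − T_env = -9.4 − (-10.08) = +0.68°C

+0.68°C (parcel warmer than environment)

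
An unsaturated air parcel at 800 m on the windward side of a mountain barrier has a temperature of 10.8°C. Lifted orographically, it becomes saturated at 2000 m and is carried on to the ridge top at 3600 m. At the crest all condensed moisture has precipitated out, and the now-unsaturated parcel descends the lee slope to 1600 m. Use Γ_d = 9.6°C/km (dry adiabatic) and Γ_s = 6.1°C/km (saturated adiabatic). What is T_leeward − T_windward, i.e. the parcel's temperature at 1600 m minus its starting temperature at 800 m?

-2.08°C

800–2000 m, dry: Δz = 1.2 km ⇒ ΔT = -11.52°C; T = -0.72°C
2000–3600 m, saturated: Δz = 1.6 km ⇒ ΔT = -9.76°C; T = -10.48°C
3600–1600 m, dry descent: Δz = 2 km ⇒ ΔT = +19.2°C; T = 8.72°C
Net change vs windward start: 8.72 − 10.8 = -2.08°C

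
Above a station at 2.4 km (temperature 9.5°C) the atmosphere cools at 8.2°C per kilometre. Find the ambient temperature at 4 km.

-3.62°C

2400–4000 m, environmental: Δz = 1.6 km ⇒ ΔT = -13.12°C; T = -3.62°C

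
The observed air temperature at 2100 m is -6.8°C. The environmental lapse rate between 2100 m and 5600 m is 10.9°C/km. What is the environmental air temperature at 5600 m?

-44.95°C

2100 → 5600 m (environmental, 10.9°C/km): ΔT = -10.9 × 3.5 = -38.15°C → T = -44.95°C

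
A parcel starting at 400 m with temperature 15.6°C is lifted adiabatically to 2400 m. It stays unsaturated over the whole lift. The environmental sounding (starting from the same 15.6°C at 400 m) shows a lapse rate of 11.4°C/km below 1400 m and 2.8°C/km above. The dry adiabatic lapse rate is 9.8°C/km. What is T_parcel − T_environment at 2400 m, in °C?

Parcel:
  From 400 m to 2400 m (dry): cools by 9.8 × 2 = 19.6°C, giving -4°C.
Environment:
  From 400 m to 1400 m (environment, lower layer): cools by 11.4 × 1 = 11.4°C, giving 4.2°C.
  From 1400 m to 2400 m (environment, upper layer): cools by 2.8 × 1 = 2.8°C, giving 1.4°C.
T_parcel − T_env = -4 − 1.4 = -5.4°C

-5.4°C (parcel cooler than environment)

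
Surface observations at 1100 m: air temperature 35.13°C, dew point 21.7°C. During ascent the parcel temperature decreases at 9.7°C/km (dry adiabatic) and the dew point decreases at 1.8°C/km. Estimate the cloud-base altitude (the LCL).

T and T_d converge at 9.7 − 1.8 = 7.9°C per km
Height above start = (35.13 − 21.7) / 7.9 = 1.7 km
LCL altitude = 1100 m + 1700 m = 2800 m

2800 m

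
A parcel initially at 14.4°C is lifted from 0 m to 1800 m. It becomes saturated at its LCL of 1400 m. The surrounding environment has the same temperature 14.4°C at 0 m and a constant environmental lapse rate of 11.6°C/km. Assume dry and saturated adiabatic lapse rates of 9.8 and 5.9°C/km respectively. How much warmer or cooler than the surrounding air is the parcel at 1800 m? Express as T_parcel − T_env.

+4.8°C (parcel warmer than environment)

Parcel:
  0 → 1400 m (dry, 9.8°C/km): ΔT = -9.8 × 1.4 = -13.72°C → T = 0.68°C
  1400 → 1800 m (saturated, 5.9°C/km): ΔT = -5.9 × 0.4 = -2.36°C → T = -1.68°C
Environment:
  0 → 1800 m (environment, 11.6°C/km): ΔT = -11.6 × 1.8 = -20.88°C → T = -6.48°C
T_parcel − T_env = -1.68 − (-6.48) = +4.8°C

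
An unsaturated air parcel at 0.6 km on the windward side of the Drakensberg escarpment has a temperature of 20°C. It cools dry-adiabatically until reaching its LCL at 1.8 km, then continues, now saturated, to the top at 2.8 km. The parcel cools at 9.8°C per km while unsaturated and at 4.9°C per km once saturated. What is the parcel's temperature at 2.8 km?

From 600 m to 1800 m (dry): cools by 9.8 × 1.2 = 11.76°C, giving 8.24°C.
From 1800 m to 2800 m (saturated): cools by 4.9 × 1 = 4.9°C, giving 3.34°C.

3.34°C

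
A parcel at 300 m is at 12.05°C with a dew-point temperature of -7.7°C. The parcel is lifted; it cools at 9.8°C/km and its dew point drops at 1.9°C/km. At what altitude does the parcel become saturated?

2800 m

T and T_d converge at 9.8 − 1.9 = 7.9°C per km
Height above start = (12.05 − (-7.7)) / 7.9 = 2.5 km
LCL altitude = 300 m + 2500 m = 2800 m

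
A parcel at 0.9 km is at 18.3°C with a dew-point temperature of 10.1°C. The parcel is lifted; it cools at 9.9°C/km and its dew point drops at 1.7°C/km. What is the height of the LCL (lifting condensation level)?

T and T_d converge at 9.9 − 1.7 = 8.2°C per km
Height above start = (18.3 − 10.1) / 8.2 = 1 km
LCL altitude = 900 m + 1000 m = 1900 m

1.9 km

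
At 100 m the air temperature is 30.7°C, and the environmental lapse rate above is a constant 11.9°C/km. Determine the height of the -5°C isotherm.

Height above start = (30.7 − (-5)) / 11.9 = 3 km
Altitude = 100 m + 3000 m = 3100 m

3100 m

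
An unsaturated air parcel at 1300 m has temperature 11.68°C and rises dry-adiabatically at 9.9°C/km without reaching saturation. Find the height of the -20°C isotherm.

Height above start = (11.68 − (-20)) / 9.9 = 3.2 km
Altitude = 1300 m + 3200 m = 4500 m

4500 m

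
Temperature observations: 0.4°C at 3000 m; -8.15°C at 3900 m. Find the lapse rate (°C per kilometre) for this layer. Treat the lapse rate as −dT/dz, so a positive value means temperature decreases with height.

9.5°C/km

Γ = −ΔT/Δz = (0.4 − (-8.15)) / (3900 − 3000) m
  = 8.55°C / 0.9 km = 9.5°C/km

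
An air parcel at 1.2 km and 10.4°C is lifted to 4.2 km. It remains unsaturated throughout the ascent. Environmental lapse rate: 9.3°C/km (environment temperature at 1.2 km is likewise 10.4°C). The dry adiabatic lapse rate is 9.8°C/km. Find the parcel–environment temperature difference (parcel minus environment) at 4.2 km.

Parcel:
  1200–4200 m, dry: Δz = 3 km ⇒ ΔT = -29.4°C; T = -19°C
Environment:
  1200–4200 m, environment: Δz = 3 km ⇒ ΔT = -27.9°C; T = -17.5°C
T_parcel − T_env = -19 − (-17.5) = -1.5°C

-1.5°C (parcel cooler than environment)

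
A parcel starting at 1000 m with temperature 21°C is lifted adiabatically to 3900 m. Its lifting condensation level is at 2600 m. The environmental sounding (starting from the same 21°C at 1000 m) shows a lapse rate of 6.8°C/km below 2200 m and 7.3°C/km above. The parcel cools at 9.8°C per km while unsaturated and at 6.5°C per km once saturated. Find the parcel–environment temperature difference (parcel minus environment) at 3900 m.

Parcel:
  Dry to 2600 m: -9.8 × 1.6 km = -15.68°C, so T = 5.32°C.
  Saturated to 3900 m: -6.5 × 1.3 km = -8.45°C, so T = -3.13°C.
Environment:
  Environment, lower layer to 2200 m: -6.8 × 1.2 km = -8.16°C, so T = 12.84°C.
  Environment, upper layer to 3900 m: -7.3 × 1.7 km = -12.41°C, so T = 0.43°C.
T_parcel − T_env = -3.13 − 0.43 = -3.56°C

-3.56°C (parcel cooler than environment)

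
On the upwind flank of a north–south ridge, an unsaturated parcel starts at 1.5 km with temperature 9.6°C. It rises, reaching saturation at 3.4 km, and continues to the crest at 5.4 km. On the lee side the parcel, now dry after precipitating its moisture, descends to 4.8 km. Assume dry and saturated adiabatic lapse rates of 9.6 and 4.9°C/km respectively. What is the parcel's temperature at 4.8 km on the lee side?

-12.68°C

1500 → 3400 m (dry, 9.6°C/km): ΔT = -9.6 × 1.9 = -18.24°C → T = -8.64°C
3400 → 5400 m (saturated, 4.9°C/km): ΔT = -4.9 × 2 = -9.8°C → T = -18.44°C
5400 → 4800 m (dry descent, 9.6°C/km): ΔT = +9.6 × 0.6 = +5.76°C → T = -12.68°C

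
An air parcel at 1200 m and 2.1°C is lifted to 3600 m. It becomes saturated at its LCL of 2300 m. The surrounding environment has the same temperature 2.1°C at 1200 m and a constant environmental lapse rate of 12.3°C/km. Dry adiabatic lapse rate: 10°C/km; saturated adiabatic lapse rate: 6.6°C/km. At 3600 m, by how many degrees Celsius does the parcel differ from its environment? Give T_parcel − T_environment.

Parcel:
  Dry to 2300 m: -10 × 1.1 km = -11°C, so T = -8.9°C.
  Saturated to 3600 m: -6.6 × 1.3 km = -8.58°C, so T = -17.48°C.
Environment:
  Environment to 3600 m: -12.3 × 2.4 km = -29.52°C, so T = -27.42°C.
T_parcel − T_env = -17.48 − (-27.42) = +9.94°C

+9.94°C (parcel warmer than environment)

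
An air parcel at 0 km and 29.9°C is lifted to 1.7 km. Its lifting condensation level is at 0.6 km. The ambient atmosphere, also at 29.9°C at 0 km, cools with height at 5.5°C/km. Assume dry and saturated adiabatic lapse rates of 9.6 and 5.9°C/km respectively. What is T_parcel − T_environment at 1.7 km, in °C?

-2.9°C (parcel cooler than environment)

Parcel:
  From 0 m to 600 m (dry): cools by 9.6 × 0.6 = 5.76°C, giving 24.14°C.
  From 600 m to 1700 m (saturated): cools by 5.9 × 1.1 = 6.49°C, giving 17.65°C.
Environment:
  From 0 m to 1700 m (environment): cools by 5.5 × 1.7 = 9.35°C, giving 20.55°C.
T_parcel − T_env = 17.65 − 20.55 = -2.9°C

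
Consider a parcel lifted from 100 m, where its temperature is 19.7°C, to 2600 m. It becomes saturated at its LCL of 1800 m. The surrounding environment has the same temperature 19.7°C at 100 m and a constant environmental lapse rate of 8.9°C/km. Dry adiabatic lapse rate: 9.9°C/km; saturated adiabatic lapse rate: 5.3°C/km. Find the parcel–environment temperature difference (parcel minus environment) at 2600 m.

+1.18°C (parcel warmer than environment)

Parcel:
  100 → 1800 m (dry, 9.9°C/km): ΔT = -9.9 × 1.7 = -16.83°C → T = 2.87°C
  1800 → 2600 m (saturated, 5.3°C/km): ΔT = -5.3 × 0.8 = -4.24°C → T = -1.37°C
Environment:
  100 → 2600 m (environment, 8.9°C/km): ΔT = -8.9 × 2.5 = -22.25°C → T = -2.55°C
T_parcel − T_env = -1.37 − (-2.55) = +1.18°C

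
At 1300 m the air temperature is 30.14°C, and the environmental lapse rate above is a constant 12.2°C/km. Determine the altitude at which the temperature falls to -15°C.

5000 m

Height above start = (30.14 − (-15)) / 12.2 = 3.7 km
Altitude = 1300 m + 3700 m = 5000 m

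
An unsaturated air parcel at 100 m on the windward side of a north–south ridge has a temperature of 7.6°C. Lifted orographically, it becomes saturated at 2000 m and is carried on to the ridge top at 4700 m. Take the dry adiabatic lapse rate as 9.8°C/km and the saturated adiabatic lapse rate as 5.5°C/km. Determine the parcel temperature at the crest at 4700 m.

-25.87°C

Dry to 2000 m: -9.8 × 1.9 km = -18.62°C, so T = -11.02°C.
Saturated to 4700 m: -5.5 × 2.7 km = -14.85°C, so T = -25.87°C.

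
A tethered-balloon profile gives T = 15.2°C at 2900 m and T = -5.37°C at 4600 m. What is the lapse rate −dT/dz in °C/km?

Γ = −ΔT/Δz = (15.2 − (-5.37)) / (4600 − 2900) m
  = 20.57°C / 1.7 km = 12.1°C/km

12.1°C/km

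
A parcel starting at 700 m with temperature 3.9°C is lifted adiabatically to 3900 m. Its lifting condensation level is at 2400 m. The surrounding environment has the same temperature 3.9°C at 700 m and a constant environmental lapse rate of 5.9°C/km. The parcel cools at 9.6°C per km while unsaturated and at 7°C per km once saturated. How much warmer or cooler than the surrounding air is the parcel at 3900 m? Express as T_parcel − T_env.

-7.94°C (parcel cooler than environment)

Parcel:
  From 700 m to 2400 m (dry): cools by 9.6 × 1.7 = 16.32°C, giving -12.42°C.
  From 2400 m to 3900 m (saturated): cools by 7 × 1.5 = 10.5°C, giving -22.92°C.
Environment:
  From 700 m to 3900 m (environment): cools by 5.9 × 3.2 = 18.88°C, giving -14.98°C.
T_parcel − T_env = -22.92 − (-14.98) = -7.94°C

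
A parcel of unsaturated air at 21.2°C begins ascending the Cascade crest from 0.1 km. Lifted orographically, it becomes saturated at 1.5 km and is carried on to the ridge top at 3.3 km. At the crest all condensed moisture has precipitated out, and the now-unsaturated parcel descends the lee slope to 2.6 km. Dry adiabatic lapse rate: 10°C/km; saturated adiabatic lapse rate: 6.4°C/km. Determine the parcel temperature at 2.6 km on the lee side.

Dry to 1500 m: -10 × 1.4 km = -14°C, so T = 7.2°C.
Saturated to 3300 m: -6.4 × 1.8 km = -11.52°C, so T = -4.32°C.
Dry descent to 2600 m: +10 × 0.7 km = +7°C, so T = 2.68°C.

2.68°C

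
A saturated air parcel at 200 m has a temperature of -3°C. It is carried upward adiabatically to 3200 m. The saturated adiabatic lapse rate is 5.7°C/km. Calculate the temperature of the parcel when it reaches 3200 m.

-20.1°C

200–3200 m, saturated adiabatic: Δz = 3 km ⇒ ΔT = -17.1°C; T = -20.1°C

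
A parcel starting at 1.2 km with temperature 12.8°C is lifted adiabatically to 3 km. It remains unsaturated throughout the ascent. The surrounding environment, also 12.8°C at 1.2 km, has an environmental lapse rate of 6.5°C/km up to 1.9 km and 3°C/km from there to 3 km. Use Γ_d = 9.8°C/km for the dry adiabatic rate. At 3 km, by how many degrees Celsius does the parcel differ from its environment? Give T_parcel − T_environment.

-9.79°C (parcel cooler than environment)

Parcel:
  1200 → 3000 m (dry, 9.8°C/km): ΔT = -9.8 × 1.8 = -17.64°C → T = -4.84°C
Environment:
  1200 → 1900 m (environment, lower layer, 6.5°C/km): ΔT = -6.5 × 0.7 = -4.55°C → T = 8.25°C
  1900 → 3000 m (environment, upper layer, 3°C/km): ΔT = -3 × 1.1 = -3.3°C → T = 4.95°C
T_parcel − T_env = -4.84 − 4.95 = -9.79°C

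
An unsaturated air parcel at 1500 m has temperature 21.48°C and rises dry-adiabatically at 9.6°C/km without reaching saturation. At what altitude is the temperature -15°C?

Height above start = (21.48 − (-15)) / 9.6 = 3.8 km
Altitude = 1500 m + 3800 m = 5300 m

5300 m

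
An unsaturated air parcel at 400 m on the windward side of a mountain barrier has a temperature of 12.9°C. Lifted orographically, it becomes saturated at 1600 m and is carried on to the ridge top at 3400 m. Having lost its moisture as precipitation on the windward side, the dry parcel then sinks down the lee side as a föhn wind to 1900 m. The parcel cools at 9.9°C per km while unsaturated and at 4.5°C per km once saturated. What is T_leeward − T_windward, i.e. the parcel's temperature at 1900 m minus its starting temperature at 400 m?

400–1600 m, dry: Δz = 1.2 km ⇒ ΔT = -11.88°C; T = 1.02°C
1600–3400 m, saturated: Δz = 1.8 km ⇒ ΔT = -8.1°C; T = -7.08°C
3400–1900 m, dry descent: Δz = 1.5 km ⇒ ΔT = +14.85°C; T = 7.77°C
Net change vs windward start: 7.77 − 12.9 = -5.13°C

-5.13°C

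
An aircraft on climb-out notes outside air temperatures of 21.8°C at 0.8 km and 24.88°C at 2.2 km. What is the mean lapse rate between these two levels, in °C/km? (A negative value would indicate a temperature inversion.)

Γ = −ΔT/Δz = (21.8 − 24.88) / (2200 − 800) m
  = -3.08°C / 1.4 km = -2.2°C/km

-2.2°C/km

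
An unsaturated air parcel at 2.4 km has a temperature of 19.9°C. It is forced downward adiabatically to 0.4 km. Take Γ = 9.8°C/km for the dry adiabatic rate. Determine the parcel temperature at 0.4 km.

39.5°C

2400–400 m, dry adiabatic: Δz = 2 km ⇒ ΔT = +19.6°C; T = 39.5°C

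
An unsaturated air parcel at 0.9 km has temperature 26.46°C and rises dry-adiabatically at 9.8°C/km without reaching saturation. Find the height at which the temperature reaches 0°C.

3.6 km

Height above start = (26.46 − 0) / 9.8 = 2.7 km
Altitude = 900 m + 2700 m = 3600 m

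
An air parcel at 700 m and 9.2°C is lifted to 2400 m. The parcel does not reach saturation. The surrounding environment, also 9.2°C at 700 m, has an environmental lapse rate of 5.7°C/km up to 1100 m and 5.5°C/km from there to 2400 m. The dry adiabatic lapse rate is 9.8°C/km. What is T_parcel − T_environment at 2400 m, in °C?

Parcel:
  From 700 m to 2400 m (dry): cools by 9.8 × 1.7 = 16.66°C, giving -7.46°C.
Environment:
  From 700 m to 1100 m (environment, lower layer): cools by 5.7 × 0.4 = 2.28°C, giving 6.92°C.
  From 1100 m to 2400 m (environment, upper layer): cools by 5.5 × 1.3 = 7.15°C, giving -0.23°C.
T_parcel − T_env = -7.46 − (-0.23) = -7.23°C

-7.23°C (parcel cooler than environment)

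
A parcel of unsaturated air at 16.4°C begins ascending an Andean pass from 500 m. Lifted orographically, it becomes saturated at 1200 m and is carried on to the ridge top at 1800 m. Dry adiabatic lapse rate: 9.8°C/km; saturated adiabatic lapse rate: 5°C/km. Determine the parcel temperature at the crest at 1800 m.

500–1200 m, dry: Δz = 0.7 km ⇒ ΔT = -6.86°C; T = 9.54°C
1200–1800 m, saturated: Δz = 0.6 km ⇒ ΔT = -3°C; T = 6.54°C

6.54°C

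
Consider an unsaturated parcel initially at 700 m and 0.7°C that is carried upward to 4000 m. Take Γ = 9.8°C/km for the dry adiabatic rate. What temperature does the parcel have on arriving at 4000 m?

-31.64°C

From 700 m to 4000 m (dry adiabatic): cools by 9.8 × 3.3 = 32.34°C, giving -31.64°C.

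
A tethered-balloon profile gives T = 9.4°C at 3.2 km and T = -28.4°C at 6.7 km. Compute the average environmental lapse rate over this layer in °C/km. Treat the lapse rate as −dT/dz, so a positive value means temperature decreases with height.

10.8°C/km

Γ = −ΔT/Δz = (9.4 − (-28.4)) / (6700 − 3200) m
  = 37.8°C / 3.5 km = 10.8°C/km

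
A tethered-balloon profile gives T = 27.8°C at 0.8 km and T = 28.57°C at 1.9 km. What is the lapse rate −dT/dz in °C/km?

-0.7°C/km

Γ = −ΔT/Δz = (27.8 − 28.57) / (1900 − 800) m
  = -0.77°C / 1.1 km = -0.7°C/km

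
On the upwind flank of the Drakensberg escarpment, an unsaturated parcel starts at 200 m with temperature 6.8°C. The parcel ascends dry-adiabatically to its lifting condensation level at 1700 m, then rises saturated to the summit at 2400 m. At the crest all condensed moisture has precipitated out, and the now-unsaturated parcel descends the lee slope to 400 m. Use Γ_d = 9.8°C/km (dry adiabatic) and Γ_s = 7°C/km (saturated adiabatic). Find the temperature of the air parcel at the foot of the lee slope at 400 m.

Dry to 1700 m: -9.8 × 1.5 km = -14.7°C, so T = -7.9°C.
Saturated to 2400 m: -7 × 0.7 km = -4.9°C, so T = -12.8°C.
Dry descent to 400 m: +9.8 × 2 km = +19.6°C, so T = 6.8°C.

6.8°C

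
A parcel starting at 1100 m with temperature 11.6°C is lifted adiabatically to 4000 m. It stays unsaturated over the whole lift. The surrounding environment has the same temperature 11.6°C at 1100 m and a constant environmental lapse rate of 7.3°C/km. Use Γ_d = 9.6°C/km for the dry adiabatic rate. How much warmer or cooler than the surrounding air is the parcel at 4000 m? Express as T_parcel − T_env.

-6.67°C (parcel cooler than environment)

Parcel:
  1100–4000 m, dry: Δz = 2.9 km ⇒ ΔT = -27.84°C; T = -16.24°C
Environment:
  1100–4000 m, environment: Δz = 2.9 km ⇒ ΔT = -21.17°C; T = -9.57°C
T_parcel − T_env = -16.24 − (-9.57) = -6.67°C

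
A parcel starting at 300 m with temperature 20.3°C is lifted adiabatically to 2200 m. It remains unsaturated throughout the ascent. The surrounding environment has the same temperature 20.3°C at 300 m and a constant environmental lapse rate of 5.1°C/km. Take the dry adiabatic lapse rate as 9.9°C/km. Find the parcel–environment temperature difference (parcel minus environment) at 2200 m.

-9.12°C (parcel cooler than environment)

Parcel:
  From 300 m to 2200 m (dry): cools by 9.9 × 1.9 = 18.81°C, giving 1.49°C.
Environment:
  From 300 m to 2200 m (environment): cools by 5.1 × 1.9 = 9.69°C, giving 10.61°C.
T_parcel − T_env = 1.49 − 10.61 = -9.12°C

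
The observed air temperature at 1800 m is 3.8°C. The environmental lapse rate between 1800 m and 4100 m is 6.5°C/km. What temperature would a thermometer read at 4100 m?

1800 → 4100 m (environmental, 6.5°C/km): ΔT = -6.5 × 2.3 = -14.95°C → T = -11.15°C

-11.15°C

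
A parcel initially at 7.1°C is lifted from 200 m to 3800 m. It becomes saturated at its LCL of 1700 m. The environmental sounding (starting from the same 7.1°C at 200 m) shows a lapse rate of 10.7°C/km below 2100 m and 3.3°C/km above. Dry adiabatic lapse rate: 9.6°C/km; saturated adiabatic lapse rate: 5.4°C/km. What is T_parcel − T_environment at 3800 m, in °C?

+0.2°C (parcel warmer than environment)

Parcel:
  Dry to 1700 m: -9.6 × 1.5 km = -14.4°C, so T = -7.3°C.
  Saturated to 3800 m: -5.4 × 2.1 km = -11.34°C, so T = -18.64°C.
Environment:
  Environment, lower layer to 2100 m: -10.7 × 1.9 km = -20.33°C, so T = -13.23°C.
  Environment, upper layer to 3800 m: -3.3 × 1.7 km = -5.61°C, so T = -18.84°C.
T_parcel − T_env = -18.64 − (-18.84) = +0.2°C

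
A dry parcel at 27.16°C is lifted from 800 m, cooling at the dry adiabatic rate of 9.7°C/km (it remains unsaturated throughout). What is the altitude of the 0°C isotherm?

3600 m

Height above start = (27.16 − 0) / 9.7 = 2.8 km
Altitude = 800 m + 2800 m = 3600 m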